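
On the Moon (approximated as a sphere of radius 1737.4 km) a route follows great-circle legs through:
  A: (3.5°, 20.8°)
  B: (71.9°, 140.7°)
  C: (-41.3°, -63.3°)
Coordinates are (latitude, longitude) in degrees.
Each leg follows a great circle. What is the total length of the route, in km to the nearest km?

7361 km

Leg A→B: central angle 1.6675 rad, distance 2897.1 km.
Leg B→C: central angle 2.5691 rad, distance 4463.6 km.
Total: 2897.1 + 4463.6 ≈ 7361 km.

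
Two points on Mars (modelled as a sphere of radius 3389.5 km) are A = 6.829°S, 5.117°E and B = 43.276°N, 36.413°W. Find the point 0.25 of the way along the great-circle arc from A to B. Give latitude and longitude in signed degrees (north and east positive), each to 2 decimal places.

Central angle δ = 1.0932 rad. Interpolating on the sphere with fraction f = 0.25:
P = [sin((1−f)δ)·A + sin(fδ)·B] / sin δ = 0.8232·A + 0.3039·B in Cartesian coordinates,
giving P = (0.9922, -0.0584, 0.1105), i.e. latitude 6.34°, longitude -3.37°.

6.34°, -3.37°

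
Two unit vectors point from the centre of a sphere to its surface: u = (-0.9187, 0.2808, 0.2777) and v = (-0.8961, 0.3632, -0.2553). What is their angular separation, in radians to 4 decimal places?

u·v = 0.8543; |u| = 1.0000, |v| = 1.0000.
cos θ = (u·v)/(|u||v|) = 0.8543, so θ = 0.5466 rad.

0.5466 rad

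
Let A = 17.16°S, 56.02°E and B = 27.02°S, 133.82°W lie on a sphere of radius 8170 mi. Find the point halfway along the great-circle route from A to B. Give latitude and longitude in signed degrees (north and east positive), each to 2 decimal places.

Central angle δ = 2.3527 rad. Interpolating on the sphere with fraction f = 0.5:
P = [sin((1−f)δ)·A + sin(fδ)·B] / sin δ = 1.3011·A + 1.3011·B in Cartesian coordinates,
giving P = (-0.1077, 0.1946, -0.9750), i.e. latitude -77.15°, longitude 118.97°.

-77.15°, 118.97°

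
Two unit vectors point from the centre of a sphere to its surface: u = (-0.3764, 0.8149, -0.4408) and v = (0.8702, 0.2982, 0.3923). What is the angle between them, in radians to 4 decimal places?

1.8312 rad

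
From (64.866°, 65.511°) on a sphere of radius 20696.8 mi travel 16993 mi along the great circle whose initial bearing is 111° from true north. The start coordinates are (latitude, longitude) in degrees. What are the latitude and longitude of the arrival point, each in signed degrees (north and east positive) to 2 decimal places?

30.37°, 117.87°

Angular distance δ = d/R = 16993/20696.8 = 0.82104 rad; initial bearing θ = 1.9373 rad.
sin φ₂ = sin φ₁ cos δ + cos φ₁ sin δ cos θ = (0.9053)(0.6815) + (0.4247)(0.7319)(-0.3584) = 0.5055, so φ₂ = 30.37°.
Δλ = atan2(sin θ sin δ cos φ₁, cos δ − sin φ₁ sin φ₂) = atan2(0.2902, 0.2238) = 52.363°.
λ₂ = 65.511° + 52.363° = 117.87°.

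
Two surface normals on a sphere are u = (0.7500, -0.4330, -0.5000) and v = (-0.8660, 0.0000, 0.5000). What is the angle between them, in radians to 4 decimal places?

2.6895 rad

u·v = -0.8995; |u| = 1.0000, |v| = 1.0000.
cos θ = (u·v)/(|u||v|) = -0.8995, so θ = 2.6895 rad.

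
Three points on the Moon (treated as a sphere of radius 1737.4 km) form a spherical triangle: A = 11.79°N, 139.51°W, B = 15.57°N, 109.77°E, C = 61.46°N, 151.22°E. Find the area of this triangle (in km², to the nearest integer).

2093379 km²

Side lengths (central angles): a = 0.9511, b = 1.2185, c = 1.8533 rad; semiperimeter s = 2.0115.
By l'Huilier's theorem, tan(E/4) = √[tan(s/2) tan((s−a)/2) tan((s−b)/2) tan((s−c)/2)], giving spherical excess E = 0.6935 rad.
Area = E·R² = 0.6935 × (1737.4)² ≈ 2093379 km².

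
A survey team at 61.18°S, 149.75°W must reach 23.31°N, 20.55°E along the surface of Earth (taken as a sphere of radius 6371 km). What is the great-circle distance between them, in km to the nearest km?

With latitudes φ₁ = -61.180°, φ₂ = 23.310° and longitude difference Δλ = 170.300°:
Haversine: a = sin²(Δφ/2) + cos φ₁ cos φ₂ sin²(Δλ/2) = 0.4520 + (0.4821)(0.9184)(0.9929) = 0.89154.
Central angle c = 2·arcsin(√a) = 2.47039 rad.
Distance = R·c = 6371 × 2.4704 ≈ 15739 km.

15739 km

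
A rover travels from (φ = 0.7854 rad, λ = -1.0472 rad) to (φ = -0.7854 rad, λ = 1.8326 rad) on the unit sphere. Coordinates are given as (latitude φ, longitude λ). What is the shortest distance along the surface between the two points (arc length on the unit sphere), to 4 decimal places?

2.9567

In radians: φ₁ = 0.7854, φ₂ = -0.7854, Δλ = 165.000° = 2.8798 rad.
cos c = sin φ₁ sin φ₂ + cos φ₁ cos φ₂ cos Δλ = (0.7071)(-0.7071) + (0.7071)(0.7071)(-0.9659) = -0.98296,
so c = arccos(-0.98296) = 2.95674 rad.
On the unit sphere the arc length equals the central angle: 2.9567.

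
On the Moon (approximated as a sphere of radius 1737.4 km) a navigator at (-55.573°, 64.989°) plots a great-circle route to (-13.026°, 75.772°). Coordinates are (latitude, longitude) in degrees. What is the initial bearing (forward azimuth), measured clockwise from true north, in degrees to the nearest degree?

With φ₁ = -0.9699, φ₂ = -0.2273, Δλ = 0.1882 rad, the forward-azimuth formula gives
θ = atan2( sin Δλ cos φ₂ , cos φ₁ sin φ₂ − sin φ₁ cos φ₂ cos Δλ ) = atan2(0.1823, 0.6620) = 15.39°.
So the initial bearing is 15°.

15°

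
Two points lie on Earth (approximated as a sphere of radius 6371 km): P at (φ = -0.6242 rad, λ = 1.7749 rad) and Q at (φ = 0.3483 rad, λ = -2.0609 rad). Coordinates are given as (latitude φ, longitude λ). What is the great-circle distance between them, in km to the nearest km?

In radians: φ₁ = -0.6242, φ₂ = 0.3483, Δλ = 140.225° = 2.4474 rad.
cos c = sin φ₁ sin φ₂ + cos φ₁ cos φ₂ cos Δλ = (-0.5844)(0.3413) + (0.8114)(0.9400)(-0.7686) = -0.78566,
so c = arccos(-0.78566) = 2.47456 rad.
Distance = R·c = 6371 × 2.4746 ≈ 15765 km.

15765 km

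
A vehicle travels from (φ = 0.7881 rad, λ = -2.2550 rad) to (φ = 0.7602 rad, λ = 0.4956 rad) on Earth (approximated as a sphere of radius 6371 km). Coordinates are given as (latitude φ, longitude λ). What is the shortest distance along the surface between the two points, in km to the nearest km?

In radians: φ₁ = 0.7881, φ₂ = 0.7602, Δλ = 157.598° = 2.7506 rad.
cos c = sin φ₁ sin φ₂ + cos φ₁ cos φ₂ cos Δλ = (0.7090)(0.6891) + (0.7052)(0.7247)(-0.9245) = 0.01607,
so c = arccos(0.01607) = 1.55472 rad.
Distance = R·c = 6371 × 1.5547 ≈ 9905 km.

9905 km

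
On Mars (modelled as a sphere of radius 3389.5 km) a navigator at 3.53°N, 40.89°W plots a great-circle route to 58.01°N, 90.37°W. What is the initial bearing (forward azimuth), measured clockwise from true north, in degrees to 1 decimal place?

Δλ = -49.480° = -0.8636 rad.
y = sin Δλ · cos φ₂ = (-0.7602)(0.5298) = -0.4027
x = cos φ₁ sin φ₂ − sin φ₁ cos φ₂ cos Δλ = (0.9981)(0.8481) − (0.0616)(0.5298)(0.6497) = 0.8253
θ = atan2(y, x) = -26.01°; adding 360° gives 334.0°.

334.0°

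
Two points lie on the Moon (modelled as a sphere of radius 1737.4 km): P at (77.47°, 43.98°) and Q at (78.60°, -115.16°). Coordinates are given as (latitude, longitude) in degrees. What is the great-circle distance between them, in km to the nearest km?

714 km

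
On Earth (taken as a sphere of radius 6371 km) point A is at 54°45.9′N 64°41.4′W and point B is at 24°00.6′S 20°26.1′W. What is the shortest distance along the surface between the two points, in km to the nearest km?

Let φ₁ = 0.9558 rad, φ₂ = -0.4191 rad, and Δλ = 0.7724 rad.
cos c = sin φ₁ sin φ₂ + cos φ₁ cos φ₂ cos Δλ = (0.8168)(-0.4069) + (0.5769)(0.9135)(0.7162) = 0.04512,
so c = arccos(0.04512) = 1.52566 rad.
Distance = R·c = 6371 × 1.5257 ≈ 9720 km.

9720 km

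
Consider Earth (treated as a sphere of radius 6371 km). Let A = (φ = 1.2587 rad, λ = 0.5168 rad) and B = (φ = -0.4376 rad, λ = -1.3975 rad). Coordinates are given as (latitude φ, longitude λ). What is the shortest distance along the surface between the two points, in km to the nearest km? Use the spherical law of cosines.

13321 km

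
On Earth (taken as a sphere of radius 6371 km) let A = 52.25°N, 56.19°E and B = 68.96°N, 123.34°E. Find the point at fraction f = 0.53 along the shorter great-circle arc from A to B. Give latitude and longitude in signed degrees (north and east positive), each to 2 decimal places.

65.09°, 81.99°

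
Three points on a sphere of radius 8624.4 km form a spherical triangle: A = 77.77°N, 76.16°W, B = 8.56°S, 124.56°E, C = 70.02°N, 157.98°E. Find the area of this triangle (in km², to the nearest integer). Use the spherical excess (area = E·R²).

9169633 km²

Side lengths (central angles): a = 1.4282, b = 0.5031, c = 1.9192 rad; semiperimeter s = 1.9253.
By l'Huilier's theorem, tan(E/4) = √[tan(s/2) tan((s−a)/2) tan((s−b)/2) tan((s−c)/2)], giving spherical excess E = 0.1233 rad.
Area = E·R² = 0.1233 × (8624.4)² ≈ 9169633 km².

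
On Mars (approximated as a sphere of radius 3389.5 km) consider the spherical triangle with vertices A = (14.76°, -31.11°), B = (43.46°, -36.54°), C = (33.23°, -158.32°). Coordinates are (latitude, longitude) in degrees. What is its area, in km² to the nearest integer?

Side lengths (central angles): a = 1.5136, b = 1.9279, c = 0.5074 rad; semiperimeter s = 1.9744.
By l'Huilier's theorem, tan(E/4) = √[tan(s/2) tan((s−a)/2) tan((s−b)/2) tan((s−c)/2)], giving spherical excess E = 0.3446 rad.
Area = E·R² = 0.3446 × (3389.5)² ≈ 3958713 km².

3958713 km²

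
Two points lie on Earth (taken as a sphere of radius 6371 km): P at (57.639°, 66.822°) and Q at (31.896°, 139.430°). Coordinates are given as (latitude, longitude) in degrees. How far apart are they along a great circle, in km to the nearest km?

With latitudes φ₁ = 57.639°, φ₂ = 31.896° and longitude difference Δλ = 72.608°:
cos c = sin φ₁ sin φ₂ + cos φ₁ cos φ₂ cos Δλ = (0.8447)(0.5284) + (0.5353)(0.8490)(0.2989) = 0.58215,
so c = arccos(0.58215) = 0.94942 rad.
Distance = R·c = 6371 × 0.9494 ≈ 6049 km.

6049 km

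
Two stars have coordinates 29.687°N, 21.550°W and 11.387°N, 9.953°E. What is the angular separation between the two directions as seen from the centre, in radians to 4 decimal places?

0.6025 rad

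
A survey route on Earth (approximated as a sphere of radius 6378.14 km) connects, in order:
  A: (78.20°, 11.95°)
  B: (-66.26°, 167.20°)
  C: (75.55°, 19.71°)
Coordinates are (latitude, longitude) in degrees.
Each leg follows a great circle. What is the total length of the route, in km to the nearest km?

36994 km

Leg A→B: central angle 2.8994 rad, distance 18492.5 km.
Leg B→C: central angle 2.9008 rad, distance 18501.5 km.
Total: 18492.5 + 18501.5 ≈ 36994 km.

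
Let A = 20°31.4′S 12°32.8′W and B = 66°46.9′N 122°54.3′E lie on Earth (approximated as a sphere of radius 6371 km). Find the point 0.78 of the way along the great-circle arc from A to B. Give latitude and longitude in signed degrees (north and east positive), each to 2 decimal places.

67.09°, 47.63°

The central angle between A and B is δ = 2.1961 rad.
With f = 0.78, the slerp weights are sin((1−f)δ)/sin δ = 0.5730 and sin(fδ)/sin δ = 1.2209.
Weighted sum of the unit vectors: (0.5730)·(0.9142,-0.2034,-0.3506) + (1.2209)·(-0.2142,0.3310,0.9190) = (0.2623, 0.2875, 0.9212).
Converting back: φ = atan2(z, √(x²+y²)) = 67.09°, λ = atan2(y, x) = 47.63°.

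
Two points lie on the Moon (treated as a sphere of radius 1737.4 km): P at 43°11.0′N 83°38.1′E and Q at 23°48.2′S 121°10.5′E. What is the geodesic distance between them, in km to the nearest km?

2285 km

Let φ₁ = 0.7537 rad, φ₂ = -0.4154 rad, and Δλ = 0.6552 rad.
Haversine: a = sin²(Δφ/2) + cos φ₁ cos φ₂ sin²(Δλ/2) = 0.3045 + (0.7292)(0.9149)(0.1035) = 0.37360.
Central angle c = 2·arcsin(√a) = 1.31522 rad.
Distance = R·c = 1737.4 × 1.3152 ≈ 2285 km.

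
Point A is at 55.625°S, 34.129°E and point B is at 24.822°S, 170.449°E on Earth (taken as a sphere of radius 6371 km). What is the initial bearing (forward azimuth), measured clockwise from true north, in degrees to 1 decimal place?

141.2°

With φ₁ = -0.9708, φ₂ = -0.4332, Δλ = 2.3792 rad, the forward-azimuth formula gives
θ = atan2( sin Δλ cos φ₂ , cos φ₁ sin φ₂ − sin φ₁ cos φ₂ cos Δλ ) = atan2(0.6268, -0.7788) = 141.17°.
So the initial bearing is 141.2°.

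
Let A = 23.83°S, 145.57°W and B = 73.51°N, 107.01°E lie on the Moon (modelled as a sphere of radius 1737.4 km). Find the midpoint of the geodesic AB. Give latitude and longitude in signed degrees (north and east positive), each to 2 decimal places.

32.44°, -163.65°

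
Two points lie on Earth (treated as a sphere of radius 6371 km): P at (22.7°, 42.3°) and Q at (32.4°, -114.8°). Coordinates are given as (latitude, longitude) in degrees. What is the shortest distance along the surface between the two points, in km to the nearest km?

13423 km

In radians: φ₁ = 0.3962, φ₂ = 0.5655, Δλ = -157.100° = -2.7419 rad.
Haversine: a = sin²(Δφ/2) + cos φ₁ cos φ₂ sin²(Δλ/2) = 0.0071 + (0.9225)(0.8443)(0.9606) = 0.75538.
Central angle c = 2·arcsin(√a) = 2.10686 rad.
Distance = R·c = 6371 × 2.1069 ≈ 13423 km.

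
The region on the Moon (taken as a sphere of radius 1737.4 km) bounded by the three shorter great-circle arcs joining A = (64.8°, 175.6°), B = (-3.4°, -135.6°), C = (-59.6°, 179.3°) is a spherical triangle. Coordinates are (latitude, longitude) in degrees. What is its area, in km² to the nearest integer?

3083371 km²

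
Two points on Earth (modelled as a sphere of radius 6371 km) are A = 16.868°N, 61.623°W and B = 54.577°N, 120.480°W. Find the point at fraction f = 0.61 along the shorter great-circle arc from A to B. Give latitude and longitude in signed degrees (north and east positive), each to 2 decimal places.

43.57°, -89.55°

Central angle δ = 1.0201 rad. Interpolating on the sphere with fraction f = 0.61:
P = [sin((1−f)δ)·A + sin(fδ)·B] / sin δ = 0.4546·A + 0.6840·B in Cartesian coordinates,
giving P = (0.0057, -0.7245, 0.6893), i.e. latitude 43.57°, longitude -89.55°.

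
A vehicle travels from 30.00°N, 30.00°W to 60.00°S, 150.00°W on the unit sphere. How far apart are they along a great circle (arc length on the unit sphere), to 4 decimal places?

2.2777

In radians: φ₁ = 0.5236, φ₂ = -1.0472, Δλ = -120.000° = -2.0944 rad.
Haversine: a = sin²(Δφ/2) + cos φ₁ cos φ₂ sin²(Δλ/2) = 0.5000 + (0.8660)(0.5000)(0.7500) = 0.82476.
Central angle c = 2·arcsin(√a) = 2.27775 rad.
On the unit sphere the arc length equals the central angle: 2.2777.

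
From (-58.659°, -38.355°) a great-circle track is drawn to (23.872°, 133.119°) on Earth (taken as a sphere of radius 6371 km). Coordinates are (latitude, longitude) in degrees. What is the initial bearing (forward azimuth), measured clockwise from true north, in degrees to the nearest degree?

Δλ = 171.474° = 2.9928 rad.
y = sin Δλ · cos φ₂ = (0.1483)(0.9145) = 0.1356
x = cos φ₁ sin φ₂ − sin φ₁ cos φ₂ cos Δλ = (0.5201)(0.4047) − (-0.8541)(0.9145)(-0.9889) = -0.5619
θ = atan2(y, x) = 166.43°, so the bearing is 166°.

166°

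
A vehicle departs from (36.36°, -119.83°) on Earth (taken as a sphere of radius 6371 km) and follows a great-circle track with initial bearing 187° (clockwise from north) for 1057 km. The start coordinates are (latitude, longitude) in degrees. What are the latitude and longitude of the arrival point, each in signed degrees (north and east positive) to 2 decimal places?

26.92°, -121.12°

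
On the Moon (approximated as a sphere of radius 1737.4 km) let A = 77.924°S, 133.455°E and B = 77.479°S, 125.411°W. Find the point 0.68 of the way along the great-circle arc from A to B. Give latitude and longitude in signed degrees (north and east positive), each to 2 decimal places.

-81.30°, -151.60°

The central angle between A and B is δ = 0.3306 rad.
With f = 0.68, the slerp weights are sin((1−f)δ)/sin δ = 0.3253 and sin(fδ)/sin δ = 0.6867.
Weighted sum of the unit vectors: (0.3253)·(-0.1439,0.1519,-0.9779) + (0.6867)·(-0.1256,-0.1767,-0.9762) = (-0.1331, -0.0719, -0.9885).
Converting back: φ = atan2(z, √(x²+y²)) = -81.30°, λ = atan2(y, x) = -151.60°.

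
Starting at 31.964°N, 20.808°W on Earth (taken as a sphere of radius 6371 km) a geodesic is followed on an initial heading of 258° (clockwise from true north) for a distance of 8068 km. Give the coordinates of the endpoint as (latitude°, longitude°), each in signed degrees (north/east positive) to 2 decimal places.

-0.55°, -89.75°

Angular distance δ = d/R = 8068/6371 = 1.26636 rad; initial bearing θ = 4.5029 rad.
sin φ₂ = sin φ₁ cos δ + cos φ₁ sin δ cos θ = (0.5294)(0.2998) + (0.8484)(0.9540)(-0.2079) = -0.0096, so φ₂ = -0.55°.
Δλ = atan2(sin θ sin δ cos φ₁, cos δ − sin φ₁ sin φ₂) = atan2(-0.7917, 0.3048) = -68.941°.
λ₂ = -20.808° − 68.941° = -89.75°.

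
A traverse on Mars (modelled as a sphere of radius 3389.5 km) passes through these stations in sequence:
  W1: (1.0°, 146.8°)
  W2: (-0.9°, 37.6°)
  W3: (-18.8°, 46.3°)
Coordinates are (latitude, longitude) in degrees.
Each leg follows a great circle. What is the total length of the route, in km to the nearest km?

7634 km

Leg W1→W2: central angle 1.9061 rad, distance 6460.7 km.
Leg W2→W3: central angle 0.3461 rad, distance 1173.1 km.
Total: 6460.7 + 1173.1 ≈ 7634 km.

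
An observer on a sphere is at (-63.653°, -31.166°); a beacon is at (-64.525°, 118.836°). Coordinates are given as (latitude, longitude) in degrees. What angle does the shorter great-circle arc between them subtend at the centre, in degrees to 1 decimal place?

49.9°

Let φ₁ = -1.1110 rad, φ₂ = -1.1262 rad, and Δλ = 2.6180 rad.
cos c = sin φ₁ sin φ₂ + cos φ₁ cos φ₂ cos Δλ = (-0.8961)(-0.9028) + (0.4438)(0.4301)(-0.8660) = 0.64368,
so c = arccos(0.64368) = 0.87150 rad.
So the angular separation is 49.9°.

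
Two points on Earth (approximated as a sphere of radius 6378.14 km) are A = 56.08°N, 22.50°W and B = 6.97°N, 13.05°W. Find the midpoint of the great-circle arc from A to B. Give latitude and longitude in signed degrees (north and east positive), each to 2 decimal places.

The central angle between A and B is δ = 0.8670 rad.
With f = 0.5, the slerp weights are sin((1−f)δ)/sin δ = 0.5510 and sin(fδ)/sin δ = 0.5510.
Weighted sum of the unit vectors: (0.5510)·(0.5156,-0.2136,0.8298) + (0.5510)·(0.9670,-0.2241,0.1213) = (0.8168, -0.2411, 0.5241).
Converting back: φ = atan2(z, √(x²+y²)) = 31.61°, λ = atan2(y, x) = -16.45°.

31.61°, -16.45°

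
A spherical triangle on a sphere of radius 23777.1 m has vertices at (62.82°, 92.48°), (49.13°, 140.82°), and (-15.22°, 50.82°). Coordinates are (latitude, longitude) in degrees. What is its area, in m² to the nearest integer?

250731879 m²

Side lengths (central angles): a = 1.7706, b = 1.4749, c = 0.5128 rad; semiperimeter s = 1.8792.
By l'Huilier's theorem, tan(E/4) = √[tan(s/2) tan((s−a)/2) tan((s−b)/2) tan((s−c)/2)], giving spherical excess E = 0.4435 rad.
Area = E·R² = 0.4435 × (23777.1)² ≈ 250731879 m².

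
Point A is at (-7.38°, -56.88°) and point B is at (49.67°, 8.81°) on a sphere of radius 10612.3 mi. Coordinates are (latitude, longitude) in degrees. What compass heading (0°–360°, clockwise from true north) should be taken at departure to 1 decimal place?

36.7°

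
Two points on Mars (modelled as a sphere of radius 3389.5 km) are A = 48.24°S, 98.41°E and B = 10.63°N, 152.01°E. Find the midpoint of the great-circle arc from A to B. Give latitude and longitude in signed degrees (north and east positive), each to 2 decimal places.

Central angle δ = 1.3172 rad. Interpolating on the sphere with fraction f = 0.5:
P = [sin((1−f)δ)·A + sin(fδ)·B] / sin δ = 0.6322·A + 0.6322·B in Cartesian coordinates,
giving P = (-0.6103, 0.7082, -0.3550), i.e. latitude -20.79°, longitude 130.75°.

-20.79°, 130.75°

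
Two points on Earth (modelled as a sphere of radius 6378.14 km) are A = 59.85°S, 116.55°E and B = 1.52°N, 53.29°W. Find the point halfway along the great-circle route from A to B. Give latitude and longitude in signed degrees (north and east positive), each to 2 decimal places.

-58.53°, -43.34°

Central angle δ = 2.1143 rad. Interpolating on the sphere with fraction f = 0.5:
P = [sin((1−f)δ)·A + sin(fδ)·B] / sin δ = 1.0176·A + 1.0176·B in Cartesian coordinates,
giving P = (0.3796, -0.3583, -0.8529), i.e. latitude -58.53°, longitude -43.34°.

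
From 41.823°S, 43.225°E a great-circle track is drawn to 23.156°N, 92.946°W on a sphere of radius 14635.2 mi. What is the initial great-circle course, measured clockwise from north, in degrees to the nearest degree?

257°

With φ₁ = -0.7299, φ₂ = 0.4041, Δλ = -2.3766 rad, the forward-azimuth formula gives
θ = atan2( sin Δλ cos φ₂ , cos φ₁ sin φ₂ − sin φ₁ cos φ₂ cos Δλ ) = atan2(-0.6367, -0.1493) = -103.19°.
Adding 360° brings this into [0°, 360°): 257°.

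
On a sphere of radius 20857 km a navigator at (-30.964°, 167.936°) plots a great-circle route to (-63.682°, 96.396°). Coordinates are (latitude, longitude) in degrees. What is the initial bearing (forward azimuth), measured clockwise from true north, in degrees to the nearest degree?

With φ₁ = -0.5404, φ₂ = -1.1115, Δλ = -1.2486 rad, the forward-azimuth formula gives
θ = atan2( sin Δλ cos φ₂ , cos φ₁ sin φ₂ − sin φ₁ cos φ₂ cos Δλ ) = atan2(-0.4205, -0.6964) = -148.87°.
Adding 360° brings this into [0°, 360°): 211°.

211°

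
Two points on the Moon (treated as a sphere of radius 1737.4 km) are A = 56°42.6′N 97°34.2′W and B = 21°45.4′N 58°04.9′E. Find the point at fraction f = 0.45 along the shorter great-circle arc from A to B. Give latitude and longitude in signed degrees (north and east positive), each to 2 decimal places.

Central angle δ = 1.7260 rad. Interpolating on the sphere with fraction f = 0.45:
P = [sin((1−f)δ)·A + sin(fδ)·B] / sin δ = 0.8229·A + 0.7095·B in Cartesian coordinates,
giving P = (0.2889, 0.1116, 0.9508), i.e. latitude 71.96°, longitude 21.12°.

71.96°, 21.12°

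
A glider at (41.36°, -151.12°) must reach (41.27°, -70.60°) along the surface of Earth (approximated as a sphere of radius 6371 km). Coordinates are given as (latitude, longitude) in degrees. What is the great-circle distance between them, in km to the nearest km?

6458 km

In radians: φ₁ = 0.7219, φ₂ = 0.7203, Δλ = 80.520° = 1.4053 rad.
cos c = sin φ₁ sin φ₂ + cos φ₁ cos φ₂ cos Δλ = (0.6608)(0.6596) + (0.7506)(0.7516)(0.1647) = 0.52878,
so c = arccos(0.52878) = 1.01364 rad.
Distance = R·c = 6371 × 1.0136 ≈ 6458 km.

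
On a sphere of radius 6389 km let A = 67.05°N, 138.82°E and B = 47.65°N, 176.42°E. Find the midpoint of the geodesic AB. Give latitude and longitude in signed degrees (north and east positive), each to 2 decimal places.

The central angle between A and B is δ = 0.4764 rad.
With f = 0.5, the slerp weights are sin((1−f)δ)/sin δ = 0.5145 and sin(fδ)/sin δ = 0.5145.
Weighted sum of the unit vectors: (0.5145)·(-0.2935,0.2567,0.9208) + (0.5145)·(-0.6723,0.0421,0.7390) = (-0.4969, 0.1537, 0.8541).
Converting back: φ = atan2(z, √(x²+y²)) = 58.66°, λ = atan2(y, x) = 162.81°.

58.66°, 162.81°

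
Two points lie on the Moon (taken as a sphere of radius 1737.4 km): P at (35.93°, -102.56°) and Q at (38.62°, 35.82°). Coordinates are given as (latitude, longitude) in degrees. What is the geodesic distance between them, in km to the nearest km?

In radians: φ₁ = 0.6271, φ₂ = 0.6740, Δλ = 138.380° = 2.4152 rad.
cos c = sin φ₁ sin φ₂ + cos φ₁ cos φ₂ cos Δλ = (0.5868)(0.6242) + (0.8097)(0.7813)(-0.7476) = -0.10670,
so c = arccos(-0.10670) = 1.67770 rad.
Distance = R·c = 1737.4 × 1.6777 ≈ 2915 km.

2915 km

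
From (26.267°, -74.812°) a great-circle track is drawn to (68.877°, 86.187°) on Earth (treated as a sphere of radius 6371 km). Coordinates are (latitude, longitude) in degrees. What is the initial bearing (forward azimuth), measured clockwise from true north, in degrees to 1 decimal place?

6.8°

With φ₁ = 0.4584, φ₂ = 1.2021, Δλ = 2.8100 rad, the forward-azimuth formula gives
θ = atan2( sin Δλ cos φ₂ , cos φ₁ sin φ₂ − sin φ₁ cos φ₂ cos Δλ ) = atan2(0.1173, 0.9873) = 6.78°.
So the initial bearing is 6.8°.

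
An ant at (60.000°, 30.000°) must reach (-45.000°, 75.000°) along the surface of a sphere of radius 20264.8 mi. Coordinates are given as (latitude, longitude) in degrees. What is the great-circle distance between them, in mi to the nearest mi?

39346 mi

Let φ₁ = 1.0472 rad, φ₂ = -0.7854 rad, and Δλ = 0.7854 rad.
cos c = sin φ₁ sin φ₂ + cos φ₁ cos φ₂ cos Δλ = (0.8660)(-0.7071) + (0.5000)(0.7071)(0.7071) = -0.36237,
so c = arccos(-0.36237) = 1.94161 rad.
Distance = R·c = 20264.8 × 1.9416 ≈ 39346 mi.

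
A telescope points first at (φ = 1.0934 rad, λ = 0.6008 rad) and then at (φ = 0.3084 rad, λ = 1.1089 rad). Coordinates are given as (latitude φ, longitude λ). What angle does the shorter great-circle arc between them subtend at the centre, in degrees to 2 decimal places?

Let φ₁ = 1.0934 rad, φ₂ = 0.3084 rad, and Δλ = 0.5081 rad.
cos c = sin φ₁ sin φ₂ + cos φ₁ cos φ₂ cos Δλ = (0.8882)(0.3035) + (0.4595)(0.9528)(0.8737) = 0.65208,
so c = arccos(0.65208) = 0.86047 rad.
So the angular separation is 49.30°.

49.30°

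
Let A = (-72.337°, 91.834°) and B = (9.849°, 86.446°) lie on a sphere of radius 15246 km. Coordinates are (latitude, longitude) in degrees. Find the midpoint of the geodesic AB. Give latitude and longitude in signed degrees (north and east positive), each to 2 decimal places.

-31.26°, 87.71°

Central angle δ = 1.4357 rad. Interpolating on the sphere with fraction f = 0.5:
P = [sin((1−f)δ)·A + sin(fδ)·B] / sin δ = 0.6638·A + 0.6638·B in Cartesian coordinates,
giving P = (0.0341, 0.8541, -0.5190), i.e. latitude -31.26°, longitude 87.71°.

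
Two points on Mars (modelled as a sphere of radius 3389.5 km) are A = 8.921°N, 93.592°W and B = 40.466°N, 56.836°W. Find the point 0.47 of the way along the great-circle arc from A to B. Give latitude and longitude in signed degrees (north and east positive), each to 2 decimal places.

The central angle between A and B is δ = 0.7915 rad.
With f = 0.47, the slerp weights are sin((1−f)δ)/sin δ = 0.5725 and sin(fδ)/sin δ = 0.5109.
Weighted sum of the unit vectors: (0.5725)·(-0.0619,-0.9860,0.1551) + (0.5109)·(0.4162,-0.6369,0.6490) = (0.1772, -0.8899, 0.4204).
Converting back: φ = atan2(z, √(x²+y²)) = 24.86°, λ = atan2(y, x) = -78.74°.

24.86°, -78.74°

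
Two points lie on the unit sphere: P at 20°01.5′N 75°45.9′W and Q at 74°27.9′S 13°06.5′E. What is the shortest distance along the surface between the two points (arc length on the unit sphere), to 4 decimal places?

With latitudes φ₁ = 20.025°, φ₂ = -74.465° and longitude difference Δλ = 88.873°:
cos c = sin φ₁ sin φ₂ + cos φ₁ cos φ₂ cos Δλ = (0.3424)(-0.9635) + (0.9395)(0.2678)(0.0197) = -0.32497,
so c = arccos(-0.32497) = 1.90178 rad.
On the unit sphere the arc length equals the central angle: 1.9018.

1.9018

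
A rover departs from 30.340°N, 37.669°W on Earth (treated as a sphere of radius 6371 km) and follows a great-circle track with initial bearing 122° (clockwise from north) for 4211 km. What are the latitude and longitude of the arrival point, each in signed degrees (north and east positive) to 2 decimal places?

Angular distance δ = d/R = 4211/6371 = 0.66096 rad; initial bearing θ = 2.1293 rad.
sin φ₂ = sin φ₁ cos δ + cos φ₁ sin δ cos θ = (0.5051)(0.7894) + (0.8630)(0.6139)(-0.5299) = 0.1180, so φ₂ = 6.78°.
Δλ = atan2(sin θ sin δ cos φ₁, cos δ − sin φ₁ sin φ₂) = atan2(0.4493, 0.7298) = 31.618°.
λ₂ = -37.669° + 31.618° = -6.05°.

6.78°, -6.05°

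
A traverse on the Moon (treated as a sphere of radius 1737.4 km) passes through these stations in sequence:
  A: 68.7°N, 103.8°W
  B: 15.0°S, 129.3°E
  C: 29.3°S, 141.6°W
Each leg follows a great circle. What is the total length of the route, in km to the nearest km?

Leg A→B: central angle 2.0396 rad, distance 3543.6 km.
Leg B→C: central angle 1.4304 rad, distance 2485.3 km.
Total: 3543.6 + 2485.3 ≈ 6029 km.

6029 km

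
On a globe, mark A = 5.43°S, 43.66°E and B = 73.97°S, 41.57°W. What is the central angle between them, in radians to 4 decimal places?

With latitudes φ₁ = -5.430°, φ₂ = -73.970° and longitude difference Δλ = -85.230°:
cos c = sin φ₁ sin φ₂ + cos φ₁ cos φ₂ cos Δλ = (-0.0946)(-0.9611) + (0.9955)(0.2761)(0.0832) = 0.11381,
so c = arccos(0.11381) = 1.45674 rad.
So the angular separation is 1.4567 rad.

1.4567 rad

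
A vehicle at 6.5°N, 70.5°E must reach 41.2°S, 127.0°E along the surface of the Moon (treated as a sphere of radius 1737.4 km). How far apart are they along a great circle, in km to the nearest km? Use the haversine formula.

2130 km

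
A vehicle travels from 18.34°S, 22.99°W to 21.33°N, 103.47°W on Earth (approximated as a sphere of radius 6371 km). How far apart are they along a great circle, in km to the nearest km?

In radians: φ₁ = -0.3201, φ₂ = 0.3723, Δλ = -80.480° = -1.4046 rad.
cos c = sin φ₁ sin φ₂ + cos φ₁ cos φ₂ cos Δλ = (-0.3147)(0.3637) + (0.9492)(0.9315)(0.1654) = 0.03178,
so c = arccos(0.03178) = 1.53901 rad.
Distance = R·c = 6371 × 1.5390 ≈ 9805 km.

9805 km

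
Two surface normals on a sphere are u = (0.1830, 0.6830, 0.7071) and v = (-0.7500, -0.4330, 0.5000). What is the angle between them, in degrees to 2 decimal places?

u·v = -0.0794; |u| = 1.0000, |v| = 1.0000.
cos θ = (u·v)/(|u||v|) = -0.0794, so θ = 94.56°.

94.56°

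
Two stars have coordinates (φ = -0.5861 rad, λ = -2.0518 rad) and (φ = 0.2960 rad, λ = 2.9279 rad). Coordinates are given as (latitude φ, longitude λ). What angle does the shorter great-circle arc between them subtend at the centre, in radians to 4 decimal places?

In radians: φ₁ = -0.5861, φ₂ = 0.2960, Δλ = -74.684° = -1.3035 rad.
Haversine: a = sin²(Δφ/2) + cos φ₁ cos φ₂ sin²(Δλ/2) = 0.1822 + (0.8331)(0.9565)(0.3679) = 0.47543.
Central angle c = 2·arcsin(√a) = 1.52163 rad.
So the angular separation is 1.5216 rad.

1.5216 rad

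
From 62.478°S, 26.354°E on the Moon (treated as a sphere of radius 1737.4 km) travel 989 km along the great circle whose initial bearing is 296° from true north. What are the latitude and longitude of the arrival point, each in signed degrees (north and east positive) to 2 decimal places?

Angular distance δ = d/R = 989/1737.4 = 0.56924 rad; initial bearing θ = 5.1662 rad.
sin φ₂ = sin φ₁ cos δ + cos φ₁ sin δ cos θ = (-0.8868)(0.8423) + (0.4621)(0.5390)(0.4384) = -0.6378, so φ₂ = -39.63°.
Δλ = atan2(sin θ sin δ cos φ₁, cos δ − sin φ₁ sin φ₂) = atan2(-0.2239, 0.2767) = -38.975°.
λ₂ = 26.354° − 38.975° = -12.62°.

-39.63°, -12.62°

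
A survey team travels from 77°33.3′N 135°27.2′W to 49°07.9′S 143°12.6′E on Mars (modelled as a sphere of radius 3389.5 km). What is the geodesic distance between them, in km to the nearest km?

8035 km

In radians: φ₁ = 1.3536, φ₂ = -0.8575, Δλ = -81.337° = -1.4196 rad.
Haversine: a = sin²(Δφ/2) + cos φ₁ cos φ₂ sin²(Δλ/2) = 0.7987 + (0.2155)(0.6543)(0.4247) = 0.85860.
Central angle c = 2·arcsin(√a) = 2.37058 rad.
Distance = R·c = 3389.5 × 2.3706 ≈ 8035 km.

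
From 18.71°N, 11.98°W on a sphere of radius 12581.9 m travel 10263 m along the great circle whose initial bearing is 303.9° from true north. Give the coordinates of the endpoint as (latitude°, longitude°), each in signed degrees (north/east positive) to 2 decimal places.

37.20°, -61.34°

Angular distance δ = d/R = 10263/12581.9 = 0.81570 rad; initial bearing θ = 5.3041 rad.
sin φ₂ = sin φ₁ cos δ + cos φ₁ sin δ cos θ = (0.3208)(0.6854) + (0.9472)(0.7282)(0.5577) = 0.6045, so φ₂ = 37.20°.
Δλ = atan2(sin θ sin δ cos φ₁, cos δ − sin φ₁ sin φ₂) = atan2(-0.5725, 0.4914) = -49.356°.
λ₂ = -11.980° − 49.356° = -61.34°.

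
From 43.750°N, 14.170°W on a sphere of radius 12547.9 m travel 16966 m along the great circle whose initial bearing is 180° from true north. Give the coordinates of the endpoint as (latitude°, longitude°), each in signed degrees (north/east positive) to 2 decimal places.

-33.72°, -14.17°

Angular distance δ = d/R = 16966/12547.9 = 1.35210 rad; initial bearing θ = 3.1416 rad.
sin φ₂ = sin φ₁ cos δ + cos φ₁ sin δ cos θ = (0.6915)(0.2170) + (0.7224)(0.9762)(-1.0000) = -0.5551, so φ₂ = -33.72°.
Δλ = atan2(sin θ sin δ cos φ₁, cos δ − sin φ₁ sin φ₂) = atan2(0.0000, 0.6008) = 0.000°.
λ₂ = -14.170° + 0.000° = -14.17°.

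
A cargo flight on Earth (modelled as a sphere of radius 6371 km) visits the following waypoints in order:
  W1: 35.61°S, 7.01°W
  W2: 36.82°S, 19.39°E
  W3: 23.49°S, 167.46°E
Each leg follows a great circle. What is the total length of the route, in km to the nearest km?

Leg W1→W2: central angle 0.3712 rad, distance 2364.7 km.
Leg W2→W3: central angle 1.9652 rad, distance 12520.0 km.
Total: 2364.7 + 12520.0 ≈ 14885 km.

14885 km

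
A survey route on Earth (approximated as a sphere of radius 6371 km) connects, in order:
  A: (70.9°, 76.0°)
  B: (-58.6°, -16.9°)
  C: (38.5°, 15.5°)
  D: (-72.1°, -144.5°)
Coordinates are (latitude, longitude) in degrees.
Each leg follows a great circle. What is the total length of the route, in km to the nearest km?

Leg A→B: central angle 2.5238 rad, distance 16079.4 km.
Leg B→C: central angle 1.7590 rad, distance 11206.5 km.
Leg C→D: central angle 2.5294 rad, distance 16115.1 km.
Total: 16079.4 + 11206.5 + 16115.1 ≈ 43401 km.

43401 km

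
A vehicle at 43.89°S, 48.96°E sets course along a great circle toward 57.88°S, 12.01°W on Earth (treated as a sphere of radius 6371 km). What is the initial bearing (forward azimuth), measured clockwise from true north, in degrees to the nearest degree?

Δλ = -60.970° = -1.0641 rad.
y = sin Δλ · cos φ₂ = (-0.8744)(0.5317) = -0.4649
x = cos φ₁ sin φ₂ − sin φ₁ cos φ₂ cos Δλ = (0.7207)(-0.8469) − (-0.6933)(0.5317)(0.4853) = -0.4315
θ = atan2(y, x) = -132.87°; adding 360° gives 227°.

227°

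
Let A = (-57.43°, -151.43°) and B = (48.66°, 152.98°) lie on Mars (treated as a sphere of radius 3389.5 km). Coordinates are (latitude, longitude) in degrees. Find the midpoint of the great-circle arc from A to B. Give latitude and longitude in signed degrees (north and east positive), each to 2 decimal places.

The central angle between A and B is δ = 2.0173 rad.
With f = 0.5, the slerp weights are sin((1−f)δ)/sin δ = 0.9381 and sin(fδ)/sin δ = 0.9381.
Weighted sum of the unit vectors: (0.9381)·(-0.4728,-0.2574,-0.8427) + (0.9381)·(-0.5884,0.3001,0.7508) = (-0.9955, 0.0400, -0.0862).
Converting back: φ = atan2(z, √(x²+y²)) = -4.95°, λ = atan2(y, x) = 177.70°.

-4.95°, 177.70°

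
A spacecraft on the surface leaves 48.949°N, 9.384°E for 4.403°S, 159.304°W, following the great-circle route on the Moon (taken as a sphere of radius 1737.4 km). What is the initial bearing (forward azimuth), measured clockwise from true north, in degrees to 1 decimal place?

344.1°

With φ₁ = 0.8543, φ₂ = -0.0768, Δλ = -2.9442 rad, the forward-azimuth formula gives
θ = atan2( sin Δλ cos φ₂ , cos φ₁ sin φ₂ − sin φ₁ cos φ₂ cos Δλ ) = atan2(-0.1956, 0.6869) = -15.89°.
Adding 360° brings this into [0°, 360°): 344.1°.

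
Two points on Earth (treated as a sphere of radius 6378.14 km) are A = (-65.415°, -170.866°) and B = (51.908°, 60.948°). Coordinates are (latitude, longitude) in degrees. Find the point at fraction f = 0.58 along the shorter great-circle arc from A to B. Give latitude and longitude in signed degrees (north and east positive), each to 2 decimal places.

-3.17°, 98.07°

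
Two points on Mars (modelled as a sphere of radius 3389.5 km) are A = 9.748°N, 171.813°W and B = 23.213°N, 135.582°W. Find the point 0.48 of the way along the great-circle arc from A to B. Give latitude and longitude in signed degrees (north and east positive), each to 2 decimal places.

The central angle between A and B is δ = 0.6479 rad.
With f = 0.48, the slerp weights are sin((1−f)δ)/sin δ = 0.5477 and sin(fδ)/sin δ = 0.5070.
Weighted sum of the unit vectors: (0.5477)·(-0.9755,-0.1403,0.1693) + (0.5070)·(-0.6564,-0.6432,0.3942) = (-0.8672, -0.4030, 0.2926).
Converting back: φ = atan2(z, √(x²+y²)) = 17.01°, λ = atan2(y, x) = -155.07°.

17.01°, -155.07°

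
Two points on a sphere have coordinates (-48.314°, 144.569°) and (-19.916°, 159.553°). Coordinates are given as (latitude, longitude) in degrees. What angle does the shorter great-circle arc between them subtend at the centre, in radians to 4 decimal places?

In radians: φ₁ = -0.8432, φ₂ = -0.3476, Δλ = 14.984° = 0.2615 rad.
cos c = sin φ₁ sin φ₂ + cos φ₁ cos φ₂ cos Δλ = (-0.7468)(-0.3406) + (0.6650)(0.9402)(0.9660) = 0.85840,
so c = arccos(0.85840) = 0.53864 rad.
So the angular separation is 0.5386 rad.

0.5386 rad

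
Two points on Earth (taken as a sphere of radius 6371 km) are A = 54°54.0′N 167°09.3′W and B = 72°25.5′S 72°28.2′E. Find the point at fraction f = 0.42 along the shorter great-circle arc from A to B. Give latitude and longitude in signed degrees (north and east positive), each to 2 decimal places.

Central angle δ = 2.6215 rad. Interpolating on the sphere with fraction f = 0.42:
P = [sin((1−f)δ)·A + sin(fδ)·B] / sin δ = 2.0096·A + 1.7941·B in Cartesian coordinates,
giving P = (-0.9634, 0.2597, -0.0663), i.e. latitude -3.80°, longitude 164.91°.

-3.80°, 164.91°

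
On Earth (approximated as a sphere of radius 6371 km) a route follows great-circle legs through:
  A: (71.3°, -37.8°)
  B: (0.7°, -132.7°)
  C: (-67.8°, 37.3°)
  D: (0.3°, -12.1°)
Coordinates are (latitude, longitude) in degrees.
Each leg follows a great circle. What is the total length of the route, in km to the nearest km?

31079 km

Leg A→B: central angle 1.5866 rad, distance 10108.3 km.
Leg B→C: central angle 1.9643 rad, distance 12514.3 km.
Leg C→D: central angle 1.3274 rad, distance 8456.6 km.
Total: 10108.3 + 12514.3 + 8456.6 ≈ 31079 km.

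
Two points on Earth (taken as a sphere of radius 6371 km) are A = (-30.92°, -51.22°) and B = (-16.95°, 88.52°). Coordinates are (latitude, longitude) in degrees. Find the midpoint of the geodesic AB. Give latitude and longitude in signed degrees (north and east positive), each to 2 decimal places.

The central angle between A and B is δ = 2.0674 rad.
With f = 0.5, the slerp weights are sin((1−f)δ)/sin δ = 0.9772 and sin(fδ)/sin δ = 0.9772.
Weighted sum of the unit vectors: (0.9772)·(0.5373,-0.6688,-0.5138) + (0.9772)·(0.0247,0.9562,-0.2915) = (0.5492, 0.2809, -0.7870).
Converting back: φ = atan2(z, √(x²+y²)) = -51.91°, λ = atan2(y, x) = 27.09°.

-51.91°, 27.09°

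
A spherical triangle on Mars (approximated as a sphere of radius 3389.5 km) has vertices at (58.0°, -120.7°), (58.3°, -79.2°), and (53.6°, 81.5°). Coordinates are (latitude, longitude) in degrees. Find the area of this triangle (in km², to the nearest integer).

Side lengths (central angles): a = 1.1696, b = 1.1686, c = 0.3762 rad; semiperimeter s = 1.3572.
By l'Huilier's theorem, tan(E/4) = √[tan(s/2) tan((s−a)/2) tan((s−b)/2) tan((s−c)/2)], giving spherical excess E = 0.2473 rad.
Area = E·R² = 0.2473 × (3389.5)² ≈ 2840686 km².

2840686 km²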